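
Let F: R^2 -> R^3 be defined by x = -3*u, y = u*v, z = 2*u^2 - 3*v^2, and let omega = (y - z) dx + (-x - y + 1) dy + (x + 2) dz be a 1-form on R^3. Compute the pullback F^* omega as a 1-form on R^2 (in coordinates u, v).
F^* omega = (-6*u^2 - u*v^2 + 8*u - 9*v^2 + v) du + (-u^2*v + 3*u^2 + 18*u*v + u - 12*v) dv

Using F^*(f dg) = (f ∘ F) d(g ∘ F), substitute each coordinate x_i by F_i(u, v) in f_i, and replace dx_i by d F_i = (∂F_i/∂u) du + (∂F_i/∂v) dv.
  For the x component: f_1(F) = -2*u^2 + u*v + 3*v^2; d F_1 = (-3) du + (0) dv
  For the y component: f_2(F) = -u*v + 3*u + 1; d F_2 = (v) du + (u) dv
  For the z component: f_3(F) = 2 - 3*u; d F_3 = (4*u) du + (-6*v) dv
Combining and collecting du, dv coefficients:
  coeff of du: -6*u^2 - u*v^2 + 8*u - 9*v^2 + v
  coeff of dv: -u^2*v + 3*u^2 + 18*u*v + u - 12*v
F^* omega = (-6*u^2 - u*v^2 + 8*u - 9*v^2 + v) du + (-u^2*v + 3*u^2 + 18*u*v + u - 12*v) dv.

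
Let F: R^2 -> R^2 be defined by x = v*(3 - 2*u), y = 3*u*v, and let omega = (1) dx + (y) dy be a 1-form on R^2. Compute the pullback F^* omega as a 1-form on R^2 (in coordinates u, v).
F^* omega = (v*(9*u*v - 2)) du + (9*u^2*v - 2*u + 3) dv

Using F^*(f dg) = (f ∘ F) d(g ∘ F), substitute each coordinate x_i by F_i(u, v) in f_i, and replace dx_i by d F_i = (∂F_i/∂u) du + (∂F_i/∂v) dv.
  For the x component: f_1(F) = 1; d F_1 = (-2*v) du + (3 - 2*u) dv
  For the y component: f_2(F) = 3*u*v; d F_2 = (3*v) du + (3*u) dv
Combining and collecting du, dv coefficients:
  coeff of du: v*(9*u*v - 2)
  coeff of dv: 9*u^2*v - 2*u + 3
F^* omega = (v*(9*u*v - 2)) du + (9*u^2*v - 2*u + 3) dv.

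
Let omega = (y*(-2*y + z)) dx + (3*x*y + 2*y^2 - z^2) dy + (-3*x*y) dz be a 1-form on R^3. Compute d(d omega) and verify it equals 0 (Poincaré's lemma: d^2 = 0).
d(d omega) = 0

Step 1: d omega = sum_{i<j} (∂f_j/∂x_i - ∂f_i/∂x_j) dx_i ∧ dx_j:
  coeff of dx ∧ dy: 7*y - z
  coeff of dx ∧ dz: -4*y
  coeff of dy ∧ dz: -3*x + 2*z
Step 2: Apply d again to each 2-form coefficient. The only possible 3-form in R^3 is dx ∧ dy ∧ dz, with coefficient
  ∂(coeff of dy∧dz)/∂x - ∂(coeff of dx∧dz)/∂y + ∂(coeff of dx∧dy)/∂z
  = ∂/∂x (-3*x + 2*z) - ∂/∂y (-4*y) + ∂/∂z (7*y - z).
Each of these terms simplifies to sums of mixed partials that cancel in pairs. The result is 0 (by equality of mixed partials for smooth functions — Schwarz / Clairaut).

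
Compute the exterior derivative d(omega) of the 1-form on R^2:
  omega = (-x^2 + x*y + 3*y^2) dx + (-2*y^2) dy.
d(omega) = (-x - 6*y) dx ∧ dy

For a 1-form omega = sum_i f_i dx_i, the exterior derivative is
  d(omega) = sum_{i < j} (∂f_j/∂x_i - ∂f_i/∂x_j) dx_i ∧ dx_j.
  coefficient of dx ∧ dy: ∂f_2/∂x - ∂f_1/∂y = ∂(-2*y^2)/∂x - ∂(-x^2 + x*y + 3*y^2)/∂y = -x - 6*y
Assembling: d(omega) = (-x - 6*y) dx ∧ dy.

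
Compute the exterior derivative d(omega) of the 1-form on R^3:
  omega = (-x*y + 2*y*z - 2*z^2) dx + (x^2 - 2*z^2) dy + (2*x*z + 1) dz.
d(omega) = (3*x - 2*z) dx ∧ dy + (-2*y + 6*z) dx ∧ dz + (4*z) dy ∧ dz

For a 1-form omega = sum_i f_i dx_i, the exterior derivative is
  d(omega) = sum_{i < j} (∂f_j/∂x_i - ∂f_i/∂x_j) dx_i ∧ dx_j.
  coefficient of dx ∧ dy: ∂f_2/∂x - ∂f_1/∂y = ∂(x^2 - 2*z^2)/∂x - ∂(-x*y + 2*y*z - 2*z^2)/∂y = 3*x - 2*z
  coefficient of dx ∧ dz: ∂f_3/∂x - ∂f_1/∂z = ∂(2*x*z + 1)/∂x - ∂(-x*y + 2*y*z - 2*z^2)/∂z = -2*y + 6*z
  coefficient of dy ∧ dz: ∂f_3/∂y - ∂f_2/∂z = ∂(2*x*z + 1)/∂y - ∂(x^2 - 2*z^2)/∂z = 4*z
Assembling: d(omega) = (3*x - 2*z) dx ∧ dy + (-2*y + 6*z) dx ∧ dz + (4*z) dy ∧ dz.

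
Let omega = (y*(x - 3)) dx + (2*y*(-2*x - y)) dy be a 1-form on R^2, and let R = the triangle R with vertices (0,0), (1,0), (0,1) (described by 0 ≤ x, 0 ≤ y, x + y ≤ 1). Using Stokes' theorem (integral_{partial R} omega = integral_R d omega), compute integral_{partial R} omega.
integral_(partial R) omega = 2/3

Stokes: integral_partial_R omega = integral_R d omega with d omega = (∂Q/∂x - ∂P/∂y) dx ∧ dy.
  ∂Q/∂x = -4*y
  ∂P/∂y = x - 3
  integrand = ∂Q/∂x - ∂P/∂y = -x - 4*y + 3.
Integrating over R: integral_0^1 integral_0^{1-x} (-x - 4*y + 3) dy dx = 2/3.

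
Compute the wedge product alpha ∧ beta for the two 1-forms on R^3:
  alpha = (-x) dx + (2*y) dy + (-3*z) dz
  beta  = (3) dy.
alpha ∧ beta = (-3*x) dx ∧ dy + (9*z) dy ∧ dz

Distribute the wedge, using dx_i ∧ dx_j = -dx_j ∧ dx_i and dx_i ∧ dx_i = 0. For each pair (i, j) with i < j, the coefficient of dx_i ∧ dx_j in alpha ∧ beta is (alpha_i * beta_j - alpha_j * beta_i). Collecting: alpha ∧ beta = (-3*x) dx ∧ dy + (9*z) dy ∧ dz.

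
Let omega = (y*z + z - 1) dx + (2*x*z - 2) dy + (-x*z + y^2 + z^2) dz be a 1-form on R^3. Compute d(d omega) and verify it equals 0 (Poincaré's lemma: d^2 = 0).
d(d omega) = 0

Step 1: d omega = sum_{i<j} (∂f_j/∂x_i - ∂f_i/∂x_j) dx_i ∧ dx_j:
  coeff of dx ∧ dy: z
  coeff of dx ∧ dz: -y - z - 1
  coeff of dy ∧ dz: -2*x + 2*y
Step 2: Apply d again to each 2-form coefficient. The only possible 3-form in R^3 is dx ∧ dy ∧ dz, with coefficient
  ∂(coeff of dy∧dz)/∂x - ∂(coeff of dx∧dz)/∂y + ∂(coeff of dx∧dy)/∂z
  = ∂/∂x (-2*x + 2*y) - ∂/∂y (-y - z - 1) + ∂/∂z (z).
Each of these terms simplifies to sums of mixed partials that cancel in pairs. The result is 0 (by equality of mixed partials for smooth functions — Schwarz / Clairaut).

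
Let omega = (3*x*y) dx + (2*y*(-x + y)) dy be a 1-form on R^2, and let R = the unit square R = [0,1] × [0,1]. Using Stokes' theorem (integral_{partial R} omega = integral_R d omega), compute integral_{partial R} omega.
integral_(partial R) omega = -5/2

Stokes: integral_partial_R omega = integral_R d omega with d omega = (∂Q/∂x - ∂P/∂y) dx ∧ dy.
  ∂Q/∂x = -2*y
  ∂P/∂y = 3*x
  integrand = ∂Q/∂x - ∂P/∂y = -3*x - 2*y.
Integrating over R: integral_0^1 integral_0^1 (-3*x - 2*y) dx dy = -5/2.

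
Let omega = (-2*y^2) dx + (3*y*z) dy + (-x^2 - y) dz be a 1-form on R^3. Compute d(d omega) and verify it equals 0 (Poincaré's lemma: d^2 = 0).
d(d omega) = 0

Step 1: d omega = sum_{i<j} (∂f_j/∂x_i - ∂f_i/∂x_j) dx_i ∧ dx_j:
  coeff of dx ∧ dy: 4*y
  coeff of dx ∧ dz: -2*x
  coeff of dy ∧ dz: -3*y - 1
Step 2: Apply d again to each 2-form coefficient. The only possible 3-form in R^3 is dx ∧ dy ∧ dz, with coefficient
  ∂(coeff of dy∧dz)/∂x - ∂(coeff of dx∧dz)/∂y + ∂(coeff of dx∧dy)/∂z
  = ∂/∂x (-3*y - 1) - ∂/∂y (-2*x) + ∂/∂z (4*y).
Each of these terms simplifies to sums of mixed partials that cancel in pairs. The result is 0 (by equality of mixed partials for smooth functions — Schwarz / Clairaut).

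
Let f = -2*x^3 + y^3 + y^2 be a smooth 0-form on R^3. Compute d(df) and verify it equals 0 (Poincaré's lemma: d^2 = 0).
d(df) = 0

Step 1: df = sum_i (∂f/∂x_i) dx_i = (-6*x^2) dx + (y*(3*y + 2)) dy + (0) dz.
Step 2: Apply d again. Using the 1-form formula, the coefficient of dx ∧ dy in d(df) is ∂^2 f/∂x ∂y - ∂^2 f/∂y ∂x = (0) - (0) = 0 (equality of mixed partials for smooth f).
Similarly for dx ∧ dz and dy ∧ dz — all coefficients vanish. So d(df) = 0.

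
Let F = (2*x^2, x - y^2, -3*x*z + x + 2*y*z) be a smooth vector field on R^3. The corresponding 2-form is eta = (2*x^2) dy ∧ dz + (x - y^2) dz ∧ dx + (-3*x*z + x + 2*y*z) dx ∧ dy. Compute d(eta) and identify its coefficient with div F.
d(eta) = (x) dx ∧ dy ∧ dz; div F = x

For a 2-form in R^3 of the form above, applying d gives a 3-form with coefficient ∂P/∂x + ∂Q/∂y + ∂R/∂z:
  ∂P/∂x = 4*x
  ∂Q/∂y = -2*y
  ∂R/∂z = -3*x + 2*y
Sum = x, which is exactly div F.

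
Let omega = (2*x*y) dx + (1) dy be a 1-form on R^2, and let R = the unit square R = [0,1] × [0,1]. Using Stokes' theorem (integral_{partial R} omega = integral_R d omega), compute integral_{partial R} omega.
integral_(partial R) omega = -1

Stokes: integral_partial_R omega = integral_R d omega with d omega = (∂Q/∂x - ∂P/∂y) dx ∧ dy.
  ∂Q/∂x = 0
  ∂P/∂y = 2*x
  integrand = ∂Q/∂x - ∂P/∂y = -2*x.
Integrating over R: integral_0^1 integral_0^1 (-2*x) dx dy = -1.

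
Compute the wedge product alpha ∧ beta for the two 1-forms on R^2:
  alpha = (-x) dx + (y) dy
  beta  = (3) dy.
alpha ∧ beta = (-3*x) dx ∧ dy

Distribute the wedge, using dx_i ∧ dx_j = -dx_j ∧ dx_i and dx_i ∧ dx_i = 0. For each pair (i, j) with i < j, the coefficient of dx_i ∧ dx_j in alpha ∧ beta is (alpha_i * beta_j - alpha_j * beta_i). Collecting: alpha ∧ beta = (-3*x) dx ∧ dy.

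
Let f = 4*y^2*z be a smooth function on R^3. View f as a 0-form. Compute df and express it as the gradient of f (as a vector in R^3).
df = (0) dx + (8*y*z) dy + (4*y^2) dz; grad f = (0, 8*y*z, 4*y^2)

For a 0-form f, d f = (∂f/∂x) dx + (∂f/∂y) dy + (∂f/∂z) dz. The components of the vector representation are exactly the entries of grad f in Cartesian coordinates:
  ∂f/∂x = 0
  ∂f/∂y = 8*y*z
  ∂f/∂z = 4*y^2.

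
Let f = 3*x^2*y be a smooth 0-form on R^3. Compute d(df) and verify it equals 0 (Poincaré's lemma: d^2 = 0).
d(df) = 0

Step 1: df = sum_i (∂f/∂x_i) dx_i = (6*x*y) dx + (3*x^2) dy + (0) dz.
Step 2: Apply d again. Using the 1-form formula, the coefficient of dx ∧ dy in d(df) is ∂^2 f/∂x ∂y - ∂^2 f/∂y ∂x = (6*x) - (6*x) = 0 (equality of mixed partials for smooth f).
Similarly for dx ∧ dz and dy ∧ dz — all coefficients vanish. So d(df) = 0.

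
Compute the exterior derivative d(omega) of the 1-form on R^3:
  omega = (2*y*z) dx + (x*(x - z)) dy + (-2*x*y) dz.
d(omega) = (2*x - 3*z) dx ∧ dy + (-4*y) dx ∧ dz + (-x) dy ∧ dz

For a 1-form omega = sum_i f_i dx_i, the exterior derivative is
  d(omega) = sum_{i < j} (∂f_j/∂x_i - ∂f_i/∂x_j) dx_i ∧ dx_j.
  coefficient of dx ∧ dy: ∂f_2/∂x - ∂f_1/∂y = ∂(x*(x - z))/∂x - ∂(2*y*z)/∂y = 2*x - 3*z
  coefficient of dx ∧ dz: ∂f_3/∂x - ∂f_1/∂z = ∂(-2*x*y)/∂x - ∂(2*y*z)/∂z = -4*y
  coefficient of dy ∧ dz: ∂f_3/∂y - ∂f_2/∂z = ∂(-2*x*y)/∂y - ∂(x*(x - z))/∂z = -x
Assembling: d(omega) = (2*x - 3*z) dx ∧ dy + (-4*y) dx ∧ dz + (-x) dy ∧ dz.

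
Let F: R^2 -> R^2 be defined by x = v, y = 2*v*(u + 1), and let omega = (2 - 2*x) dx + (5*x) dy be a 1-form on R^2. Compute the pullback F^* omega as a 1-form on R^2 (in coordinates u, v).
F^* omega = (10*v^2) du + (10*u*v + 8*v + 2) dv

Using F^*(f dg) = (f ∘ F) d(g ∘ F), substitute each coordinate x_i by F_i(u, v) in f_i, and replace dx_i by d F_i = (∂F_i/∂u) du + (∂F_i/∂v) dv.
  For the x component: f_1(F) = 2 - 2*v; d F_1 = (0) du + (1) dv
  For the y component: f_2(F) = 5*v; d F_2 = (2*v) du + (2*u + 2) dv
Combining and collecting du, dv coefficients:
  coeff of du: 10*v^2
  coeff of dv: 10*u*v + 8*v + 2
F^* omega = (10*v^2) du + (10*u*v + 8*v + 2) dv.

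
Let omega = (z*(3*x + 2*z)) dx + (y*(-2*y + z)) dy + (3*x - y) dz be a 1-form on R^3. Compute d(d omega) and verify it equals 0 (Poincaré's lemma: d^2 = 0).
d(d omega) = 0

Step 1: d omega = sum_{i<j} (∂f_j/∂x_i - ∂f_i/∂x_j) dx_i ∧ dx_j:
  coeff of dx ∧ dy: 0
  coeff of dx ∧ dz: -3*x - 4*z + 3
  coeff of dy ∧ dz: -y - 1
Step 2: Apply d again to each 2-form coefficient. The only possible 3-form in R^3 is dx ∧ dy ∧ dz, with coefficient
  ∂(coeff of dy∧dz)/∂x - ∂(coeff of dx∧dz)/∂y + ∂(coeff of dx∧dy)/∂z
  = ∂/∂x (-y - 1) - ∂/∂y (-3*x - 4*z + 3) + ∂/∂z (0).
Each of these terms simplifies to sums of mixed partials that cancel in pairs. The result is 0 (by equality of mixed partials for smooth functions — Schwarz / Clairaut).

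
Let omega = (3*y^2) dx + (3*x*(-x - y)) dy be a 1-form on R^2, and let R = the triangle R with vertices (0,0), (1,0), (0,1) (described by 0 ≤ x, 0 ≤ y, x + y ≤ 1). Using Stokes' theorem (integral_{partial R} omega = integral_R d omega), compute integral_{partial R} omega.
integral_(partial R) omega = -5/2

Stokes: integral_partial_R omega = integral_R d omega with d omega = (∂Q/∂x - ∂P/∂y) dx ∧ dy.
  ∂Q/∂x = -6*x - 3*y
  ∂P/∂y = 6*y
  integrand = ∂Q/∂x - ∂P/∂y = -6*x - 9*y.
Integrating over R: integral_0^1 integral_0^{1-x} (-6*x - 9*y) dy dx = -5/2.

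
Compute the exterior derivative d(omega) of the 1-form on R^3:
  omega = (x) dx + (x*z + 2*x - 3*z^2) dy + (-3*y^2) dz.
d(omega) = (z + 2) dx ∧ dy + (-x - 6*y + 6*z) dy ∧ dz

For a 1-form omega = sum_i f_i dx_i, the exterior derivative is
  d(omega) = sum_{i < j} (∂f_j/∂x_i - ∂f_i/∂x_j) dx_i ∧ dx_j.
  coefficient of dx ∧ dy: ∂f_2/∂x - ∂f_1/∂y = ∂(x*z + 2*x - 3*z^2)/∂x - ∂(x)/∂y = z + 2
  coefficient of dy ∧ dz: ∂f_3/∂y - ∂f_2/∂z = ∂(-3*y^2)/∂y - ∂(x*z + 2*x - 3*z^2)/∂z = -x - 6*y + 6*z
Assembling: d(omega) = (z + 2) dx ∧ dy + (-x - 6*y + 6*z) dy ∧ dz.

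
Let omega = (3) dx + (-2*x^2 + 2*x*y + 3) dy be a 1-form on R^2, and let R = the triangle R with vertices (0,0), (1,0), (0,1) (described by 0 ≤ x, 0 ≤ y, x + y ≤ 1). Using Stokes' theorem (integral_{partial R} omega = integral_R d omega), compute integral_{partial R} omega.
integral_(partial R) omega = -1/3

Stokes: integral_partial_R omega = integral_R d omega with d omega = (∂Q/∂x - ∂P/∂y) dx ∧ dy.
  ∂Q/∂x = -4*x + 2*y
  ∂P/∂y = 0
  integrand = ∂Q/∂x - ∂P/∂y = -4*x + 2*y.
Integrating over R: integral_0^1 integral_0^{1-x} (-4*x + 2*y) dy dx = -1/3.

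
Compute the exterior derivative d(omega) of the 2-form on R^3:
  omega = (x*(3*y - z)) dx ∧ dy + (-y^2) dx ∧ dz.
d(omega) = (-x + 2*y) dx ∧ dy ∧ dz

For a 2-form omega = sum_{i<j} g_{ij} dx_i ∧ dx_j, the exterior derivative is
  d(omega) = sum_{i<j} d(g_{ij}) ∧ dx_i ∧ dx_j = sum_{i<j, k} (∂g_{ij}/∂x_k) dx_k ∧ dx_i ∧ dx_j.
Expand each term, using dx_k ∧ dx_i ∧ dx_j = sgn(permutation) dx_{(a)} ∧ dx_{(b)} ∧ dx_{(c)} with (a < b < c) sorted:
  d(x*(3*y - z)) includes (∂/∂z)(x*(3*y - z)) dz = (-x) dz, which multiplied by dx ∧ dy gives (-x) dx ∧ dy ∧ dz
  d(-y^2) includes (∂/∂y)(-y^2) dy = (-2*y) dy, which multiplied by dx ∧ dz gives (2*y) dx ∧ dy ∧ dz
Collecting like 3-forms: d(omega) = (-x + 2*y) dx ∧ dy ∧ dz.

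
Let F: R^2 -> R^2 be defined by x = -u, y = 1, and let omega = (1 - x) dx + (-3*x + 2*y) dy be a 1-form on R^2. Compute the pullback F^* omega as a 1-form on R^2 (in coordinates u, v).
F^* omega = (-u - 1) du

Using F^*(f dg) = (f ∘ F) d(g ∘ F), substitute each coordinate x_i by F_i(u, v) in f_i, and replace dx_i by d F_i = (∂F_i/∂u) du + (∂F_i/∂v) dv.
  For the x component: f_1(F) = u + 1; d F_1 = (-1) du + (0) dv
  For the y component: f_2(F) = 3*u + 2; d F_2 = (0) du + (0) dv
Combining and collecting du, dv coefficients:
  coeff of du: -u - 1
  coeff of dv: 0
F^* omega = (-u - 1) du.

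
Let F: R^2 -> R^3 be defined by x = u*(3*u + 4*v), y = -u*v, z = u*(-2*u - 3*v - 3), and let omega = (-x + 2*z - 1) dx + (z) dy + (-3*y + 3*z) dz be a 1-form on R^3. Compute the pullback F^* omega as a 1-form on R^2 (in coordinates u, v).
F^* omega = (-18*u^3 - 44*u^2*v + 18*u^2 - 19*u*v^2 + 24*u*v + 21*u - 4*v) du + (u*(-8*u^2 - 19*u*v + 6*u - 4)) dv

Using F^*(f dg) = (f ∘ F) d(g ∘ F), substitute each coordinate x_i by F_i(u, v) in f_i, and replace dx_i by d F_i = (∂F_i/∂u) du + (∂F_i/∂v) dv.
  For the x component: f_1(F) = -7*u^2 - 10*u*v - 6*u - 1; d F_1 = (6*u + 4*v) du + (4*u) dv
  For the y component: f_2(F) = u*(-2*u - 3*v - 3); d F_2 = (-v) du + (-u) dv
  For the z component: f_3(F) = 3*u*(-2*u - 2*v - 3); d F_3 = (-4*u - 3*v - 3) du + (-3*u) dv
Combining and collecting du, dv coefficients:
  coeff of du: -18*u^3 - 44*u^2*v + 18*u^2 - 19*u*v^2 + 24*u*v + 21*u - 4*v
  coeff of dv: u*(-8*u^2 - 19*u*v + 6*u - 4)
F^* omega = (-18*u^3 - 44*u^2*v + 18*u^2 - 19*u*v^2 + 24*u*v + 21*u - 4*v) du + (u*(-8*u^2 - 19*u*v + 6*u - 4)) dv.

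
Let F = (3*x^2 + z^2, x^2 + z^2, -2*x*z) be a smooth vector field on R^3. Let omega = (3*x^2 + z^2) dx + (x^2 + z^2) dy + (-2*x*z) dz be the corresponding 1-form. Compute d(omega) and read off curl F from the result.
d(omega) = (-2*z) dy ∧ dz + (4*z) dz ∧ dx + (2*x) dx ∧ dy; curl F = (-2*z, 4*z, 2*x)

d omega = sum_{i<j} (∂f_j/∂x_i - ∂f_i/∂x_j) dx_i ∧ dx_j. Under the identification (dy ∧ dz, dz ∧ dx, dx ∧ dy) ↔ (e_x, e_y, e_z), the coefficients are exactly the components of curl F. Compute:
  ∂R/∂y - ∂Q/∂z = (0) - (2*z) = -2*z
  ∂P/∂z - ∂R/∂x = (2*z) - (-2*z) = 4*z
  ∂Q/∂x - ∂P/∂y = (2*x) - (0) = 2*x.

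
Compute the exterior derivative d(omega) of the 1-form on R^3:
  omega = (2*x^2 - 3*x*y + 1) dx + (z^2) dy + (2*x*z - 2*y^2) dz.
d(omega) = (3*x) dx ∧ dy + (2*z) dx ∧ dz + (-4*y - 2*z) dy ∧ dz

For a 1-form omega = sum_i f_i dx_i, the exterior derivative is
  d(omega) = sum_{i < j} (∂f_j/∂x_i - ∂f_i/∂x_j) dx_i ∧ dx_j.
  coefficient of dx ∧ dy: ∂f_2/∂x - ∂f_1/∂y = ∂(z^2)/∂x - ∂(2*x^2 - 3*x*y + 1)/∂y = 3*x
  coefficient of dx ∧ dz: ∂f_3/∂x - ∂f_1/∂z = ∂(2*x*z - 2*y^2)/∂x - ∂(2*x^2 - 3*x*y + 1)/∂z = 2*z
  coefficient of dy ∧ dz: ∂f_3/∂y - ∂f_2/∂z = ∂(2*x*z - 2*y^2)/∂y - ∂(z^2)/∂z = -4*y - 2*z
Assembling: d(omega) = (3*x) dx ∧ dy + (2*z) dx ∧ dz + (-4*y - 2*z) dy ∧ dz.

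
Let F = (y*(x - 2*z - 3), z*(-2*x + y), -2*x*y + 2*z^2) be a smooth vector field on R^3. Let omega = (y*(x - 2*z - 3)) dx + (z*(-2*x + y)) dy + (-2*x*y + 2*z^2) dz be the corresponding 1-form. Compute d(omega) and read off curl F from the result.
d(omega) = (-y) dy ∧ dz + (0) dz ∧ dx + (3 - x) dx ∧ dy; curl F = (-y, 0, 3 - x)

d omega = sum_{i<j} (∂f_j/∂x_i - ∂f_i/∂x_j) dx_i ∧ dx_j. Under the identification (dy ∧ dz, dz ∧ dx, dx ∧ dy) ↔ (e_x, e_y, e_z), the coefficients are exactly the components of curl F. Compute:
  ∂R/∂y - ∂Q/∂z = (-2*x) - (-2*x + y) = -y
  ∂P/∂z - ∂R/∂x = (-2*y) - (-2*y) = 0
  ∂Q/∂x - ∂P/∂y = (-2*z) - (x - 2*z - 3) = 3 - x.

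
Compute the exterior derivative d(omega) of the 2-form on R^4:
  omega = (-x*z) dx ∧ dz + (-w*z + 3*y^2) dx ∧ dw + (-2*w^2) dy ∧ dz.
d(omega) = (-6*y) dx ∧ dy ∧ dw + (w) dx ∧ dz ∧ dw + (-4*w) dy ∧ dz ∧ dw

For a 2-form omega = sum_{i<j} g_{ij} dx_i ∧ dx_j, the exterior derivative is
  d(omega) = sum_{i<j} d(g_{ij}) ∧ dx_i ∧ dx_j = sum_{i<j, k} (∂g_{ij}/∂x_k) dx_k ∧ dx_i ∧ dx_j.
Expand each term, using dx_k ∧ dx_i ∧ dx_j = sgn(permutation) dx_{(a)} ∧ dx_{(b)} ∧ dx_{(c)} with (a < b < c) sorted:
  d(-w*z + 3*y^2) includes (∂/∂y)(-w*z + 3*y^2) dy = (6*y) dy, which multiplied by dx ∧ dw gives (-6*y) dx ∧ dy ∧ dw
  d(-w*z + 3*y^2) includes (∂/∂z)(-w*z + 3*y^2) dz = (-w) dz, which multiplied by dx ∧ dw gives (w) dx ∧ dz ∧ dw
  d(-2*w^2) includes (∂/∂w)(-2*w^2) dw = (-4*w) dw, which multiplied by dy ∧ dz gives (-4*w) dy ∧ dz ∧ dw
Collecting like 3-forms: d(omega) = (-6*y) dx ∧ dy ∧ dw + (w) dx ∧ dz ∧ dw + (-4*w) dy ∧ dz ∧ dw.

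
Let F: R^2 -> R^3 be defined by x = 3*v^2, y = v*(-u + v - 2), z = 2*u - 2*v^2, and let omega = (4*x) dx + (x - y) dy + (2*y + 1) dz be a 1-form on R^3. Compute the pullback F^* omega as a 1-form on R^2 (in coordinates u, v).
F^* omega = (-u*v^2 - 4*u*v - 2*v^3 + 2*v^2 - 8*v + 2) du + (v*(-u^2 + 8*u*v - 4*u + 68*v^2 + 16*v - 8)) dv

Using F^*(f dg) = (f ∘ F) d(g ∘ F), substitute each coordinate x_i by F_i(u, v) in f_i, and replace dx_i by d F_i = (∂F_i/∂u) du + (∂F_i/∂v) dv.
  For the x component: f_1(F) = 12*v^2; d F_1 = (0) du + (6*v) dv
  For the y component: f_2(F) = v*(u + 2*v + 2); d F_2 = (-v) du + (-u + 2*v - 2) dv
  For the z component: f_3(F) = -2*u*v + 2*v^2 - 4*v + 1; d F_3 = (2) du + (-4*v) dv
Combining and collecting du, dv coefficients:
  coeff of du: -u*v^2 - 4*u*v - 2*v^3 + 2*v^2 - 8*v + 2
  coeff of dv: v*(-u^2 + 8*u*v - 4*u + 68*v^2 + 16*v - 8)
F^* omega = (-u*v^2 - 4*u*v - 2*v^3 + 2*v^2 - 8*v + 2) du + (v*(-u^2 + 8*u*v - 4*u + 68*v^2 + 16*v - 8)) dv.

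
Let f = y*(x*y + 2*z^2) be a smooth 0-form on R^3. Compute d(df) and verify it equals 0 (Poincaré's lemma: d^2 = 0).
d(df) = 0

Step 1: df = sum_i (∂f/∂x_i) dx_i = (y^2) dx + (2*x*y + 2*z^2) dy + (4*y*z) dz.
Step 2: Apply d again. Using the 1-form formula, the coefficient of dx ∧ dy in d(df) is ∂^2 f/∂x ∂y - ∂^2 f/∂y ∂x = (2*y) - (2*y) = 0 (equality of mixed partials for smooth f).
Similarly for dx ∧ dz and dy ∧ dz — all coefficients vanish. So d(df) = 0.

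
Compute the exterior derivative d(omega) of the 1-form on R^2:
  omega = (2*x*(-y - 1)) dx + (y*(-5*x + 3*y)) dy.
d(omega) = (2*x - 5*y) dx ∧ dy

For a 1-form omega = sum_i f_i dx_i, the exterior derivative is
  d(omega) = sum_{i < j} (∂f_j/∂x_i - ∂f_i/∂x_j) dx_i ∧ dx_j.
  coefficient of dx ∧ dy: ∂f_2/∂x - ∂f_1/∂y = ∂(y*(-5*x + 3*y))/∂x - ∂(2*x*(-y - 1))/∂y = 2*x - 5*y
Assembling: d(omega) = (2*x - 5*y) dx ∧ dy.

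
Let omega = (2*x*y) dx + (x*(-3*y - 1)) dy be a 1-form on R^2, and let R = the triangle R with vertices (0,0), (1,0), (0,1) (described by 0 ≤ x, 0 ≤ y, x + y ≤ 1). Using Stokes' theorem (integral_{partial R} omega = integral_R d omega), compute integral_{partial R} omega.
integral_(partial R) omega = -4/3

Stokes: integral_partial_R omega = integral_R d omega with d omega = (∂Q/∂x - ∂P/∂y) dx ∧ dy.
  ∂Q/∂x = -3*y - 1
  ∂P/∂y = 2*x
  integrand = ∂Q/∂x - ∂P/∂y = -2*x - 3*y - 1.
Integrating over R: integral_0^1 integral_0^{1-x} (-2*x - 3*y - 1) dy dx = -4/3.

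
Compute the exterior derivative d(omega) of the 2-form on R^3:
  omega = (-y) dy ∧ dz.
d(omega) = 0

For a 2-form omega = sum_{i<j} g_{ij} dx_i ∧ dx_j, the exterior derivative is
  d(omega) = sum_{i<j} d(g_{ij}) ∧ dx_i ∧ dx_j = sum_{i<j, k} (∂g_{ij}/∂x_k) dx_k ∧ dx_i ∧ dx_j.
Expand each term, using dx_k ∧ dx_i ∧ dx_j = sgn(permutation) dx_{(a)} ∧ dx_{(b)} ∧ dx_{(c)} with (a < b < c) sorted:

Collecting like 3-forms: d(omega) = 0.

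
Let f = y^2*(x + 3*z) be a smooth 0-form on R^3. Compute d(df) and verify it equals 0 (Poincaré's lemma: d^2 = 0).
d(df) = 0

Step 1: df = sum_i (∂f/∂x_i) dx_i = (y^2) dx + (2*y*(x + 3*z)) dy + (3*y^2) dz.
Step 2: Apply d again. Using the 1-form formula, the coefficient of dx ∧ dy in d(df) is ∂^2 f/∂x ∂y - ∂^2 f/∂y ∂x = (2*y) - (2*y) = 0 (equality of mixed partials for smooth f).
Similarly for dx ∧ dz and dy ∧ dz — all coefficients vanish. So d(df) = 0.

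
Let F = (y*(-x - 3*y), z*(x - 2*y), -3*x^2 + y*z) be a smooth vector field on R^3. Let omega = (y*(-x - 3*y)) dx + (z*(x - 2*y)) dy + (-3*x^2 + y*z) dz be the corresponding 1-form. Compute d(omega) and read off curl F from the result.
d(omega) = (-x + 2*y + z) dy ∧ dz + (6*x) dz ∧ dx + (x + 6*y + z) dx ∧ dy; curl F = (-x + 2*y + z, 6*x, x + 6*y + z)

d omega = sum_{i<j} (∂f_j/∂x_i - ∂f_i/∂x_j) dx_i ∧ dx_j. Under the identification (dy ∧ dz, dz ∧ dx, dx ∧ dy) ↔ (e_x, e_y, e_z), the coefficients are exactly the components of curl F. Compute:
  ∂R/∂y - ∂Q/∂z = (z) - (x - 2*y) = -x + 2*y + z
  ∂P/∂z - ∂R/∂x = (0) - (-6*x) = 6*x
  ∂Q/∂x - ∂P/∂y = (z) - (-x - 6*y) = x + 6*y + z.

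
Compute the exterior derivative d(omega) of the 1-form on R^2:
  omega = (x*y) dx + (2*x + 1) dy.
d(omega) = (2 - x) dx ∧ dy

For a 1-form omega = sum_i f_i dx_i, the exterior derivative is
  d(omega) = sum_{i < j} (∂f_j/∂x_i - ∂f_i/∂x_j) dx_i ∧ dx_j.
  coefficient of dx ∧ dy: ∂f_2/∂x - ∂f_1/∂y = ∂(2*x + 1)/∂x - ∂(x*y)/∂y = 2 - x
Assembling: d(omega) = (2 - x) dx ∧ dy.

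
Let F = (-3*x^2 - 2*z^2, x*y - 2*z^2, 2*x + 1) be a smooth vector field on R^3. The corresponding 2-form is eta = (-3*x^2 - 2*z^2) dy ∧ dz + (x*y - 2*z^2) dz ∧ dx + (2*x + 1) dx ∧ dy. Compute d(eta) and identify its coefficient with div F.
d(eta) = (-5*x) dx ∧ dy ∧ dz; div F = -5*x

For a 2-form in R^3 of the form above, applying d gives a 3-form with coefficient ∂P/∂x + ∂Q/∂y + ∂R/∂z:
  ∂P/∂x = -6*x
  ∂Q/∂y = x
  ∂R/∂z = 0
Sum = -5*x, which is exactly div F.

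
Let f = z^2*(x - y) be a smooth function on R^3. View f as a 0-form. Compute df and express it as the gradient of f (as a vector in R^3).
df = (z^2) dx + (-z^2) dy + (2*z*(x - y)) dz; grad f = (z^2, -z^2, 2*z*(x - y))

For a 0-form f, d f = (∂f/∂x) dx + (∂f/∂y) dy + (∂f/∂z) dz. The components of the vector representation are exactly the entries of grad f in Cartesian coordinates:
  ∂f/∂x = z^2
  ∂f/∂y = -z^2
  ∂f/∂z = 2*z*(x - y).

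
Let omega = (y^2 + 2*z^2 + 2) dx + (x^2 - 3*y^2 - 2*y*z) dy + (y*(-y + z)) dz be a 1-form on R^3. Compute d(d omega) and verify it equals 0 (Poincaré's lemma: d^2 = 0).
d(d omega) = 0

Step 1: d omega = sum_{i<j} (∂f_j/∂x_i - ∂f_i/∂x_j) dx_i ∧ dx_j:
  coeff of dx ∧ dy: 2*x - 2*y
  coeff of dx ∧ dz: -4*z
  coeff of dy ∧ dz: z
Step 2: Apply d again to each 2-form coefficient. The only possible 3-form in R^3 is dx ∧ dy ∧ dz, with coefficient
  ∂(coeff of dy∧dz)/∂x - ∂(coeff of dx∧dz)/∂y + ∂(coeff of dx∧dy)/∂z
  = ∂/∂x (z) - ∂/∂y (-4*z) + ∂/∂z (2*x - 2*y).
Each of these terms simplifies to sums of mixed partials that cancel in pairs. The result is 0 (by equality of mixed partials for smooth functions — Schwarz / Clairaut).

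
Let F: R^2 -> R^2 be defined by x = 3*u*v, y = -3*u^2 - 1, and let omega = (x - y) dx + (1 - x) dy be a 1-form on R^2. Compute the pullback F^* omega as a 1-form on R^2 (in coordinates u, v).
F^* omega = (27*u^2*v + 9*u*v^2 - 6*u + 3*v) du + (3*u*(3*u^2 + 3*u*v + 1)) dv

Using F^*(f dg) = (f ∘ F) d(g ∘ F), substitute each coordinate x_i by F_i(u, v) in f_i, and replace dx_i by d F_i = (∂F_i/∂u) du + (∂F_i/∂v) dv.
  For the x component: f_1(F) = 3*u^2 + 3*u*v + 1; d F_1 = (3*v) du + (3*u) dv
  For the y component: f_2(F) = -3*u*v + 1; d F_2 = (-6*u) du + (0) dv
Combining and collecting du, dv coefficients:
  coeff of du: 27*u^2*v + 9*u*v^2 - 6*u + 3*v
  coeff of dv: 3*u*(3*u^2 + 3*u*v + 1)
F^* omega = (27*u^2*v + 9*u*v^2 - 6*u + 3*v) du + (3*u*(3*u^2 + 3*u*v + 1)) dv.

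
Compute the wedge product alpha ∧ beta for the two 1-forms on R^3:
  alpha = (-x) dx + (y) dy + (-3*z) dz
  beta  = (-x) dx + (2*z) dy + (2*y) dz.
alpha ∧ beta = (x*(y - 2*z)) dx ∧ dy + (-x*(2*y + 3*z)) dx ∧ dz + (2*y^2 + 6*z^2) dy ∧ dz

Distribute the wedge, using dx_i ∧ dx_j = -dx_j ∧ dx_i and dx_i ∧ dx_i = 0. For each pair (i, j) with i < j, the coefficient of dx_i ∧ dx_j in alpha ∧ beta is (alpha_i * beta_j - alpha_j * beta_i). Collecting: alpha ∧ beta = (x*(y - 2*z)) dx ∧ dy + (-x*(2*y + 3*z)) dx ∧ dz + (2*y^2 + 6*z^2) dy ∧ dz.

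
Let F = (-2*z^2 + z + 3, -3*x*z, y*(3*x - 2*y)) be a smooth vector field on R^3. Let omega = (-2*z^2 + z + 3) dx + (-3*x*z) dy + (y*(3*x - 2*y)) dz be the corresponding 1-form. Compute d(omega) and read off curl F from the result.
d(omega) = (6*x - 4*y) dy ∧ dz + (-3*y - 4*z + 1) dz ∧ dx + (-3*z) dx ∧ dy; curl F = (6*x - 4*y, -3*y - 4*z + 1, -3*z)

d omega = sum_{i<j} (∂f_j/∂x_i - ∂f_i/∂x_j) dx_i ∧ dx_j. Under the identification (dy ∧ dz, dz ∧ dx, dx ∧ dy) ↔ (e_x, e_y, e_z), the coefficients are exactly the components of curl F. Compute:
  ∂R/∂y - ∂Q/∂z = (3*x - 4*y) - (-3*x) = 6*x - 4*y
  ∂P/∂z - ∂R/∂x = (1 - 4*z) - (3*y) = -3*y - 4*z + 1
  ∂Q/∂x - ∂P/∂y = (-3*z) - (0) = -3*z.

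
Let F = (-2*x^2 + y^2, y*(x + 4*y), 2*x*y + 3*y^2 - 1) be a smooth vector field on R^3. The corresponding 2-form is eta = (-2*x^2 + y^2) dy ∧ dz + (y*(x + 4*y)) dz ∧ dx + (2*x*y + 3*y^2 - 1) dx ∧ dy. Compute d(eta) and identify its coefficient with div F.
d(eta) = (-3*x + 8*y) dx ∧ dy ∧ dz; div F = -3*x + 8*y

For a 2-form in R^3 of the form above, applying d gives a 3-form with coefficient ∂P/∂x + ∂Q/∂y + ∂R/∂z:
  ∂P/∂x = -4*x
  ∂Q/∂y = x + 8*y
  ∂R/∂z = 0
Sum = -3*x + 8*y, which is exactly div F.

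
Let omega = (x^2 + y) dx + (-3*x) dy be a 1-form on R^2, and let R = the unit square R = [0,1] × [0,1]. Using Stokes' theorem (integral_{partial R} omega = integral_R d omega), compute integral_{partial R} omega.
integral_(partial R) omega = -4

Stokes: integral_partial_R omega = integral_R d omega with d omega = (∂Q/∂x - ∂P/∂y) dx ∧ dy.
  ∂Q/∂x = -3
  ∂P/∂y = 1
  integrand = ∂Q/∂x - ∂P/∂y = -4.
Integrating over R: integral_0^1 integral_0^1 (-4) dx dy = -4.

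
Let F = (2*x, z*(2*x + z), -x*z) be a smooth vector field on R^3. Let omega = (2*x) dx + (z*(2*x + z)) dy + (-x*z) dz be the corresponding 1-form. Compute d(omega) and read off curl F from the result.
d(omega) = (-2*x - 2*z) dy ∧ dz + (z) dz ∧ dx + (2*z) dx ∧ dy; curl F = (-2*x - 2*z, z, 2*z)

d omega = sum_{i<j} (∂f_j/∂x_i - ∂f_i/∂x_j) dx_i ∧ dx_j. Under the identification (dy ∧ dz, dz ∧ dx, dx ∧ dy) ↔ (e_x, e_y, e_z), the coefficients are exactly the components of curl F. Compute:
  ∂R/∂y - ∂Q/∂z = (0) - (2*x + 2*z) = -2*x - 2*z
  ∂P/∂z - ∂R/∂x = (0) - (-z) = z
  ∂Q/∂x - ∂P/∂y = (2*z) - (0) = 2*z.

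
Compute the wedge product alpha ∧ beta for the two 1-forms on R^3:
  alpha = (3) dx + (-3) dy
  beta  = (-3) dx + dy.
alpha ∧ beta = (-6) dx ∧ dy

Distribute the wedge, using dx_i ∧ dx_j = -dx_j ∧ dx_i and dx_i ∧ dx_i = 0. For each pair (i, j) with i < j, the coefficient of dx_i ∧ dx_j in alpha ∧ beta is (alpha_i * beta_j - alpha_j * beta_i). Collecting: alpha ∧ beta = (-6) dx ∧ dy.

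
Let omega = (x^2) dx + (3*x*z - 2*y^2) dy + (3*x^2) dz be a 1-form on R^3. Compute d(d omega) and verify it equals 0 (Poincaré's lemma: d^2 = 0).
d(d omega) = 0

Step 1: d omega = sum_{i<j} (∂f_j/∂x_i - ∂f_i/∂x_j) dx_i ∧ dx_j:
  coeff of dx ∧ dy: 3*z
  coeff of dx ∧ dz: 6*x
  coeff of dy ∧ dz: -3*x
Step 2: Apply d again to each 2-form coefficient. The only possible 3-form in R^3 is dx ∧ dy ∧ dz, with coefficient
  ∂(coeff of dy∧dz)/∂x - ∂(coeff of dx∧dz)/∂y + ∂(coeff of dx∧dy)/∂z
  = ∂/∂x (-3*x) - ∂/∂y (6*x) + ∂/∂z (3*z).
Each of these terms simplifies to sums of mixed partials that cancel in pairs. The result is 0 (by equality of mixed partials for smooth functions — Schwarz / Clairaut).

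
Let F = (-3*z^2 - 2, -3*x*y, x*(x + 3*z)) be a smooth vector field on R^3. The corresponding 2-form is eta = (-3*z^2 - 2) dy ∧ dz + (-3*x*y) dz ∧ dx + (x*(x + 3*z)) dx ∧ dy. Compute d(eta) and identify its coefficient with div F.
d(eta) = (0) dx ∧ dy ∧ dz; div F = 0

For a 2-form in R^3 of the form above, applying d gives a 3-form with coefficient ∂P/∂x + ∂Q/∂y + ∂R/∂z:
  ∂P/∂x = 0
  ∂Q/∂y = -3*x
  ∂R/∂z = 3*x
Sum = 0, which is exactly div F.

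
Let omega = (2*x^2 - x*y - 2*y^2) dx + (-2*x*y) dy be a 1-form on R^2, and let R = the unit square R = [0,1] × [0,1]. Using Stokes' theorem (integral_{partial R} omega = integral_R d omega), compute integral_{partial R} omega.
integral_(partial R) omega = 3/2

Stokes: integral_partial_R omega = integral_R d omega with d omega = (∂Q/∂x - ∂P/∂y) dx ∧ dy.
  ∂Q/∂x = -2*y
  ∂P/∂y = -x - 4*y
  integrand = ∂Q/∂x - ∂P/∂y = x + 2*y.
Integrating over R: integral_0^1 integral_0^1 (x + 2*y) dx dy = 3/2.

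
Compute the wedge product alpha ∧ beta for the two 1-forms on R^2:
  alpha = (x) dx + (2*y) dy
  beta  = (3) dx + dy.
alpha ∧ beta = (x - 6*y) dx ∧ dy

Distribute the wedge, using dx_i ∧ dx_j = -dx_j ∧ dx_i and dx_i ∧ dx_i = 0. For each pair (i, j) with i < j, the coefficient of dx_i ∧ dx_j in alpha ∧ beta is (alpha_i * beta_j - alpha_j * beta_i). Collecting: alpha ∧ beta = (x - 6*y) dx ∧ dy.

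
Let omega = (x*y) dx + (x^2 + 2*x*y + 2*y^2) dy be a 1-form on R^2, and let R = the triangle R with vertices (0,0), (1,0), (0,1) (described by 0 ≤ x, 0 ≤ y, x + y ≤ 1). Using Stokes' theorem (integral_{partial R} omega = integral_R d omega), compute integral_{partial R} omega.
integral_(partial R) omega = 1/2

Stokes: integral_partial_R omega = integral_R d omega with d omega = (∂Q/∂x - ∂P/∂y) dx ∧ dy.
  ∂Q/∂x = 2*x + 2*y
  ∂P/∂y = x
  integrand = ∂Q/∂x - ∂P/∂y = x + 2*y.
Integrating over R: integral_0^1 integral_0^{1-x} (x + 2*y) dy dx = 1/2.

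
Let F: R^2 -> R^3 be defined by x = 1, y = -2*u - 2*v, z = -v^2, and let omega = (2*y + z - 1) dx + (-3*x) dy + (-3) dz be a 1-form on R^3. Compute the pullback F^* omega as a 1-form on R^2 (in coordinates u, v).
F^* omega = (6) du + (6*v + 6) dv

Using F^*(f dg) = (f ∘ F) d(g ∘ F), substitute each coordinate x_i by F_i(u, v) in f_i, and replace dx_i by d F_i = (∂F_i/∂u) du + (∂F_i/∂v) dv.
  For the x component: f_1(F) = -4*u - v^2 - 4*v - 1; d F_1 = (0) du + (0) dv
  For the y component: f_2(F) = -3; d F_2 = (-2) du + (-2) dv
  For the z component: f_3(F) = -3; d F_3 = (0) du + (-2*v) dv
Combining and collecting du, dv coefficients:
  coeff of du: 6
  coeff of dv: 6*v + 6
F^* omega = (6) du + (6*v + 6) dv.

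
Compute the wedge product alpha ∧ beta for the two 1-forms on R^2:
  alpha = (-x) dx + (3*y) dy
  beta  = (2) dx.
alpha ∧ beta = (-6*y) dx ∧ dy

Distribute the wedge, using dx_i ∧ dx_j = -dx_j ∧ dx_i and dx_i ∧ dx_i = 0. For each pair (i, j) with i < j, the coefficient of dx_i ∧ dx_j in alpha ∧ beta is (alpha_i * beta_j - alpha_j * beta_i). Collecting: alpha ∧ beta = (-6*y) dx ∧ dy.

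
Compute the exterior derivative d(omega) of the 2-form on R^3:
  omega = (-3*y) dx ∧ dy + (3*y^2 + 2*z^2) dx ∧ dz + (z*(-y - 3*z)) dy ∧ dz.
d(omega) = (-6*y) dx ∧ dy ∧ dz

For a 2-form omega = sum_{i<j} g_{ij} dx_i ∧ dx_j, the exterior derivative is
  d(omega) = sum_{i<j} d(g_{ij}) ∧ dx_i ∧ dx_j = sum_{i<j, k} (∂g_{ij}/∂x_k) dx_k ∧ dx_i ∧ dx_j.
Expand each term, using dx_k ∧ dx_i ∧ dx_j = sgn(permutation) dx_{(a)} ∧ dx_{(b)} ∧ dx_{(c)} with (a < b < c) sorted:
  d(3*y^2 + 2*z^2) includes (∂/∂y)(3*y^2 + 2*z^2) dy = (6*y) dy, which multiplied by dx ∧ dz gives (-6*y) dx ∧ dy ∧ dz
Collecting like 3-forms: d(omega) = (-6*y) dx ∧ dy ∧ dz.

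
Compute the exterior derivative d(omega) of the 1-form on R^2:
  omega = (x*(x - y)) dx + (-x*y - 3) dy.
d(omega) = (x - y) dx ∧ dy

For a 1-form omega = sum_i f_i dx_i, the exterior derivative is
  d(omega) = sum_{i < j} (∂f_j/∂x_i - ∂f_i/∂x_j) dx_i ∧ dx_j.
  coefficient of dx ∧ dy: ∂f_2/∂x - ∂f_1/∂y = ∂(-x*y - 3)/∂x - ∂(x*(x - y))/∂y = x - y
Assembling: d(omega) = (x - y) dx ∧ dy.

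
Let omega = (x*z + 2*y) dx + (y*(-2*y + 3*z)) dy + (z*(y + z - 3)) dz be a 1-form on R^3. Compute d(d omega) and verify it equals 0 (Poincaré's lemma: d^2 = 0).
d(d omega) = 0

Step 1: d omega = sum_{i<j} (∂f_j/∂x_i - ∂f_i/∂x_j) dx_i ∧ dx_j:
  coeff of dx ∧ dy: -2
  coeff of dx ∧ dz: -x
  coeff of dy ∧ dz: -3*y + z
Step 2: Apply d again to each 2-form coefficient. The only possible 3-form in R^3 is dx ∧ dy ∧ dz, with coefficient
  ∂(coeff of dy∧dz)/∂x - ∂(coeff of dx∧dz)/∂y + ∂(coeff of dx∧dy)/∂z
  = ∂/∂x (-3*y + z) - ∂/∂y (-x) + ∂/∂z (-2).
Each of these terms simplifies to sums of mixed partials that cancel in pairs. The result is 0 (by equality of mixed partials for smooth functions — Schwarz / Clairaut).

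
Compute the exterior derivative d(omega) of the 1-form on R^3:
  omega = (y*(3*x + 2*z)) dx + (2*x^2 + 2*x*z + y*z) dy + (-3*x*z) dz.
d(omega) = (x) dx ∧ dy + (-2*y - 3*z) dx ∧ dz + (-2*x - y) dy ∧ dz

For a 1-form omega = sum_i f_i dx_i, the exterior derivative is
  d(omega) = sum_{i < j} (∂f_j/∂x_i - ∂f_i/∂x_j) dx_i ∧ dx_j.
  coefficient of dx ∧ dy: ∂f_2/∂x - ∂f_1/∂y = ∂(2*x^2 + 2*x*z + y*z)/∂x - ∂(y*(3*x + 2*z))/∂y = x
  coefficient of dx ∧ dz: ∂f_3/∂x - ∂f_1/∂z = ∂(-3*x*z)/∂x - ∂(y*(3*x + 2*z))/∂z = -2*y - 3*z
  coefficient of dy ∧ dz: ∂f_3/∂y - ∂f_2/∂z = ∂(-3*x*z)/∂y - ∂(2*x^2 + 2*x*z + y*z)/∂z = -2*x - y
Assembling: d(omega) = (x) dx ∧ dy + (-2*y - 3*z) dx ∧ dz + (-2*x - y) dy ∧ dz.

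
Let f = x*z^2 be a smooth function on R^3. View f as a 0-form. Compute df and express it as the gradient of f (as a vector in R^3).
df = (z^2) dx + (0) dy + (2*x*z) dz; grad f = (z^2, 0, 2*x*z)

For a 0-form f, d f = (∂f/∂x) dx + (∂f/∂y) dy + (∂f/∂z) dz. The components of the vector representation are exactly the entries of grad f in Cartesian coordinates:
  ∂f/∂x = z^2
  ∂f/∂y = 0
  ∂f/∂z = 2*x*z.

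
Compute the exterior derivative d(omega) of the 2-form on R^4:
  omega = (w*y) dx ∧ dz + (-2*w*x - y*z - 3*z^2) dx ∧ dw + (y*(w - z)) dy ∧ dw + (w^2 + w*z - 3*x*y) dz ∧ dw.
d(omega) = (-w) dx ∧ dy ∧ dz + (-y + 6*z) dx ∧ dz ∧ dw + (z) dx ∧ dy ∧ dw + (-3*x + y) dy ∧ dz ∧ dw

For a 2-form omega = sum_{i<j} g_{ij} dx_i ∧ dx_j, the exterior derivative is
  d(omega) = sum_{i<j} d(g_{ij}) ∧ dx_i ∧ dx_j = sum_{i<j, k} (∂g_{ij}/∂x_k) dx_k ∧ dx_i ∧ dx_j.
Expand each term, using dx_k ∧ dx_i ∧ dx_j = sgn(permutation) dx_{(a)} ∧ dx_{(b)} ∧ dx_{(c)} with (a < b < c) sorted:
  d(w*y) includes (∂/∂y)(w*y) dy = (w) dy, which multiplied by dx ∧ dz gives (-w) dx ∧ dy ∧ dz
  d(w*y) includes (∂/∂w)(w*y) dw = (y) dw, which multiplied by dx ∧ dz gives (y) dx ∧ dz ∧ dw
  d(-2*w*x - y*z - 3*z^2) includes (∂/∂y)(-2*w*x - y*z - 3*z^2) dy = (-z) dy, which multiplied by dx ∧ dw gives (z) dx ∧ dy ∧ dw
  d(-2*w*x - y*z - 3*z^2) includes (∂/∂z)(-2*w*x - y*z - 3*z^2) dz = (-y - 6*z) dz, which multiplied by dx ∧ dw gives (y + 6*z) dx ∧ dz ∧ dw
  d(y*(w - z)) includes (∂/∂z)(y*(w - z)) dz = (-y) dz, which multiplied by dy ∧ dw gives (y) dy ∧ dz ∧ dw
  d(w^2 + w*z - 3*x*y) includes (∂/∂x)(w^2 + w*z - 3*x*y) dx = (-3*y) dx, which multiplied by dz ∧ dw gives (-3*y) dx ∧ dz ∧ dw
  d(w^2 + w*z - 3*x*y) includes (∂/∂y)(w^2 + w*z - 3*x*y) dy = (-3*x) dy, which multiplied by dz ∧ dw gives (-3*x) dy ∧ dz ∧ dw
Collecting like 3-forms: d(omega) = (-w) dx ∧ dy ∧ dz + (-y + 6*z) dx ∧ dz ∧ dw + (z) dx ∧ dy ∧ dw + (-3*x + y) dy ∧ dz ∧ dw.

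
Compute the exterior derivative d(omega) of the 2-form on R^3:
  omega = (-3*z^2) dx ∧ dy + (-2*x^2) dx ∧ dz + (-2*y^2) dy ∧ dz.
d(omega) = (-6*z) dx ∧ dy ∧ dz

For a 2-form omega = sum_{i<j} g_{ij} dx_i ∧ dx_j, the exterior derivative is
  d(omega) = sum_{i<j} d(g_{ij}) ∧ dx_i ∧ dx_j = sum_{i<j, k} (∂g_{ij}/∂x_k) dx_k ∧ dx_i ∧ dx_j.
Expand each term, using dx_k ∧ dx_i ∧ dx_j = sgn(permutation) dx_{(a)} ∧ dx_{(b)} ∧ dx_{(c)} with (a < b < c) sorted:
  d(-3*z^2) includes (∂/∂z)(-3*z^2) dz = (-6*z) dz, which multiplied by dx ∧ dy gives (-6*z) dx ∧ dy ∧ dz
Collecting like 3-forms: d(omega) = (-6*z) dx ∧ dy ∧ dz.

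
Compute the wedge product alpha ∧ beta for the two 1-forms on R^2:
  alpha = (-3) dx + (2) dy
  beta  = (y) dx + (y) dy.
alpha ∧ beta = (-5*y) dx ∧ dy

Distribute the wedge, using dx_i ∧ dx_j = -dx_j ∧ dx_i and dx_i ∧ dx_i = 0. For each pair (i, j) with i < j, the coefficient of dx_i ∧ dx_j in alpha ∧ beta is (alpha_i * beta_j - alpha_j * beta_i). Collecting: alpha ∧ beta = (-5*y) dx ∧ dy.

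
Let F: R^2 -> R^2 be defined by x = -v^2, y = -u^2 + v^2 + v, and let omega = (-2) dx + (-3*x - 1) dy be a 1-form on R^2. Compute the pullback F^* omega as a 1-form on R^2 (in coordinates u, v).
F^* omega = (2*u*(1 - 3*v^2)) du + (6*v^3 + 3*v^2 + 2*v - 1) dv

Using F^*(f dg) = (f ∘ F) d(g ∘ F), substitute each coordinate x_i by F_i(u, v) in f_i, and replace dx_i by d F_i = (∂F_i/∂u) du + (∂F_i/∂v) dv.
  For the x component: f_1(F) = -2; d F_1 = (0) du + (-2*v) dv
  For the y component: f_2(F) = 3*v^2 - 1; d F_2 = (-2*u) du + (2*v + 1) dv
Combining and collecting du, dv coefficients:
  coeff of du: 2*u*(1 - 3*v^2)
  coeff of dv: 6*v^3 + 3*v^2 + 2*v - 1
F^* omega = (2*u*(1 - 3*v^2)) du + (6*v^3 + 3*v^2 + 2*v - 1) dv.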